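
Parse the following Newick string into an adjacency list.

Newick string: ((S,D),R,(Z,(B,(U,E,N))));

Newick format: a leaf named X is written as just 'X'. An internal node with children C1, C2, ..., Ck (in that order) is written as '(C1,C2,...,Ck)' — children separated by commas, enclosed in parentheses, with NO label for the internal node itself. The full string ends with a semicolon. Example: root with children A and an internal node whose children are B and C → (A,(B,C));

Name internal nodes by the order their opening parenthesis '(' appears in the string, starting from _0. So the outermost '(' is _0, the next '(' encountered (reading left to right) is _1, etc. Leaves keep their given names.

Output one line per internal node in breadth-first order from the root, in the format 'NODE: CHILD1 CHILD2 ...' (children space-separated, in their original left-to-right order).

Answer: _0: _1 R _2
_1: S D
_2: Z _3
_3: B _4
_4: U E N

Derivation:
Input: ((S,D),R,(Z,(B,(U,E,N))));
Scanning left-to-right, naming '(' by encounter order:
  pos 0: '(' -> open internal node _0 (depth 1)
  pos 1: '(' -> open internal node _1 (depth 2)
  pos 5: ')' -> close internal node _1 (now at depth 1)
  pos 9: '(' -> open internal node _2 (depth 2)
  pos 12: '(' -> open internal node _3 (depth 3)
  pos 15: '(' -> open internal node _4 (depth 4)
  pos 21: ')' -> close internal node _4 (now at depth 3)
  pos 22: ')' -> close internal node _3 (now at depth 2)
  pos 23: ')' -> close internal node _2 (now at depth 1)
  pos 24: ')' -> close internal node _0 (now at depth 0)
Total internal nodes: 5
BFS adjacency from root:
  _0: _1 R _2
  _1: S D
  _2: Z _3
  _3: B _4
  _4: U E N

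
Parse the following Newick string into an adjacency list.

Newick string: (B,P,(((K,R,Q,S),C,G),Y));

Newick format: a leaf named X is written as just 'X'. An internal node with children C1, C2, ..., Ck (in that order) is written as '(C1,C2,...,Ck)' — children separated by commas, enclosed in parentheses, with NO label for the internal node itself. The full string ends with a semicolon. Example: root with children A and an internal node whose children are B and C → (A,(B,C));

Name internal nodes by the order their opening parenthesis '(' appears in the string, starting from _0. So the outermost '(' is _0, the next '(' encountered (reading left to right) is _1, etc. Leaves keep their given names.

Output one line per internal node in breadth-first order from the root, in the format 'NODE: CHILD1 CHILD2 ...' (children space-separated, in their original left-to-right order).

Input: (B,P,(((K,R,Q,S),C,G),Y));
Scanning left-to-right, naming '(' by encounter order:
  pos 0: '(' -> open internal node _0 (depth 1)
  pos 5: '(' -> open internal node _1 (depth 2)
  pos 6: '(' -> open internal node _2 (depth 3)
  pos 7: '(' -> open internal node _3 (depth 4)
  pos 15: ')' -> close internal node _3 (now at depth 3)
  pos 20: ')' -> close internal node _2 (now at depth 2)
  pos 23: ')' -> close internal node _1 (now at depth 1)
  pos 24: ')' -> close internal node _0 (now at depth 0)
Total internal nodes: 4
BFS adjacency from root:
  _0: B P _1
  _1: _2 Y
  _2: _3 C G
  _3: K R Q S

Answer: _0: B P _1
_1: _2 Y
_2: _3 C G
_3: K R Q S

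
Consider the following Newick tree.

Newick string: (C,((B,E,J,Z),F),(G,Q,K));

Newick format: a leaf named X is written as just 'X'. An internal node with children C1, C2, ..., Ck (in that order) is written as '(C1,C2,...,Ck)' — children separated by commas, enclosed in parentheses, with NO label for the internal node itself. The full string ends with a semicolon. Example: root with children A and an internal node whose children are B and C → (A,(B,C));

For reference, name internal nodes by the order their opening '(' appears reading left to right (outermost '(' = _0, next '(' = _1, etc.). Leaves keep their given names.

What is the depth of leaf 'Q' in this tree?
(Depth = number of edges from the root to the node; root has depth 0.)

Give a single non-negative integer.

Newick: (C,((B,E,J,Z),F),(G,Q,K));
Naming internals by '(' encounter order: outermost '(' = _0, next = _1, ...
Query node: Q
Path from root: _0 -> _3 -> Q
Depth of Q: 2 (number of edges from root)

Answer: 2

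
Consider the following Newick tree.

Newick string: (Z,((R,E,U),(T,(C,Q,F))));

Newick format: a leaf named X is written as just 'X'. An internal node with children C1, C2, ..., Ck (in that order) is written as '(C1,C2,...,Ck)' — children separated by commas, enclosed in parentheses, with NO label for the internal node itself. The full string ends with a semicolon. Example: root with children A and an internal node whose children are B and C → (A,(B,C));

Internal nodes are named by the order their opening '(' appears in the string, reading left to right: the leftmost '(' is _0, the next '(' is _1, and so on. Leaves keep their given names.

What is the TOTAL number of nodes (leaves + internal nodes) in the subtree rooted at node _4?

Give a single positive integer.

Newick: (Z,((R,E,U),(T,(C,Q,F))));
Locate _4: it is the '(' at position 15 (the 5th '(' reading left to right).
Query: subtree rooted at _4
_4: subtree_size = 1 + 3
  C: subtree_size = 1 + 0
  Q: subtree_size = 1 + 0
  F: subtree_size = 1 + 0
Total subtree size of _4: 4

Answer: 4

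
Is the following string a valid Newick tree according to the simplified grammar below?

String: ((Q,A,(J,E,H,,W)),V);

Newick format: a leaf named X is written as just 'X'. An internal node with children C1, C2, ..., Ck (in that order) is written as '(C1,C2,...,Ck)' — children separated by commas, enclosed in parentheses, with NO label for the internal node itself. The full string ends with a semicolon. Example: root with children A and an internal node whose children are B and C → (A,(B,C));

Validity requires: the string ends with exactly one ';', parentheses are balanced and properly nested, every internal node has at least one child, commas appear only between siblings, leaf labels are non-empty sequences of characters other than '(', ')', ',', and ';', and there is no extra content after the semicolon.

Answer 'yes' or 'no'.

Input: ((Q,A,(J,E,H,,W)),V);
Paren balance: 3 '(' vs 3 ')' OK
Ends with single ';': True
Full parse: FAILS (empty leaf label at pos 13)
Valid: False

Answer: no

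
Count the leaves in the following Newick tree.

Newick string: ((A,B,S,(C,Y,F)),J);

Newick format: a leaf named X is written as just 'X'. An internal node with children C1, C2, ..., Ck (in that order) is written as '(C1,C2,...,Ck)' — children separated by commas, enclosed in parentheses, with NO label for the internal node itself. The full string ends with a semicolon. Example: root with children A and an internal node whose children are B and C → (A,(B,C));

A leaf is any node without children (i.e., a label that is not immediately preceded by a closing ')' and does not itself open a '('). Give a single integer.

Answer: 7

Derivation:
Newick: ((A,B,S,(C,Y,F)),J);
Scan left-to-right; a leaf is any maximal label run not followed by '(':
  pos 2: leaf 'A' → count = 1
  pos 4: leaf 'B' → count = 2
  pos 6: leaf 'S' → count = 3
  pos 9: leaf 'C' → count = 4
  pos 11: leaf 'Y' → count = 5
  pos 13: leaf 'F' → count = 6
  pos 17: leaf 'J' → count = 7
Total leaves: 7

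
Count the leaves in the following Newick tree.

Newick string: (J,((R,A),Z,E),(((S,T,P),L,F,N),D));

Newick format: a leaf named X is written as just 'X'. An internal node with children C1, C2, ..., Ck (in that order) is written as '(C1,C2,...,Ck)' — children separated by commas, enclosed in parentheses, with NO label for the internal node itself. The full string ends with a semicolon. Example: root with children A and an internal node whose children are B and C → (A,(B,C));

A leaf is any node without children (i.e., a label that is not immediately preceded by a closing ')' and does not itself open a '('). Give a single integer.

Answer: 12

Derivation:
Newick: (J,((R,A),Z,E),(((S,T,P),L,F,N),D));
Scan left-to-right; a leaf is any maximal label run not followed by '(':
  pos 1: leaf 'J' → count = 1
  pos 5: leaf 'R' → count = 2
  pos 7: leaf 'A' → count = 3
  pos 10: leaf 'Z' → count = 4
  pos 12: leaf 'E' → count = 5
  pos 18: leaf 'S' → count = 6
  pos 20: leaf 'T' → count = 7
  pos 22: leaf 'P' → count = 8
  pos 25: leaf 'L' → count = 9
  pos 27: leaf 'F' → count = 10
  pos 29: leaf 'N' → count = 11
  pos 32: leaf 'D' → count = 12
Total leaves: 12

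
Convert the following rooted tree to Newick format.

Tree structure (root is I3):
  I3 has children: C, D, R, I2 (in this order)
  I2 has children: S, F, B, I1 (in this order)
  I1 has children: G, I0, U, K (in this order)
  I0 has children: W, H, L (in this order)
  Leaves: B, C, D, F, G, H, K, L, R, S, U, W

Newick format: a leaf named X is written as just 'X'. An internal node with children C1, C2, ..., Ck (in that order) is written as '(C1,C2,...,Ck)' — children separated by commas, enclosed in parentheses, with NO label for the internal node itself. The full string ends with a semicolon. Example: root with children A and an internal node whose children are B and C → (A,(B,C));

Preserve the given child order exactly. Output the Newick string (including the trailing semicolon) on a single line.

Answer: (C,D,R,(S,F,B,(G,(W,H,L),U,K)));

Derivation:
internal I3 with children ['C', 'D', 'R', 'I2']
  leaf 'C' → 'C'
  leaf 'D' → 'D'
  leaf 'R' → 'R'
  internal I2 with children ['S', 'F', 'B', 'I1']
    leaf 'S' → 'S'
    leaf 'F' → 'F'
    leaf 'B' → 'B'
    internal I1 with children ['G', 'I0', 'U', 'K']
      leaf 'G' → 'G'
      internal I0 with children ['W', 'H', 'L']
        leaf 'W' → 'W'
        leaf 'H' → 'H'
        leaf 'L' → 'L'
      → '(W,H,L)'
      leaf 'U' → 'U'
      leaf 'K' → 'K'
    → '(G,(W,H,L),U,K)'
  → '(S,F,B,(G,(W,H,L),U,K))'
→ '(C,D,R,(S,F,B,(G,(W,H,L),U,K)))'
Final: (C,D,R,(S,F,B,(G,(W,H,L),U,K)));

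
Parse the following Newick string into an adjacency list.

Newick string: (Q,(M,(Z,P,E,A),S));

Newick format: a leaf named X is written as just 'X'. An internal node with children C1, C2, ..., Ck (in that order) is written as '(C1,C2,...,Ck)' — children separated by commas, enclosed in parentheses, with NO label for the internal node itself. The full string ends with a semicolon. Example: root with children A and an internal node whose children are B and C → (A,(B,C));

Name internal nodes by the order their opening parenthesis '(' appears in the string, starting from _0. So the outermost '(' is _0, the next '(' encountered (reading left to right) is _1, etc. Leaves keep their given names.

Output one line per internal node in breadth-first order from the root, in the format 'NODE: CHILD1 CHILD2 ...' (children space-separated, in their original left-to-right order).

Answer: _0: Q _1
_1: M _2 S
_2: Z P E A

Derivation:
Input: (Q,(M,(Z,P,E,A),S));
Scanning left-to-right, naming '(' by encounter order:
  pos 0: '(' -> open internal node _0 (depth 1)
  pos 3: '(' -> open internal node _1 (depth 2)
  pos 6: '(' -> open internal node _2 (depth 3)
  pos 14: ')' -> close internal node _2 (now at depth 2)
  pos 17: ')' -> close internal node _1 (now at depth 1)
  pos 18: ')' -> close internal node _0 (now at depth 0)
Total internal nodes: 3
BFS adjacency from root:
  _0: Q _1
  _1: M _2 S
  _2: Z P E A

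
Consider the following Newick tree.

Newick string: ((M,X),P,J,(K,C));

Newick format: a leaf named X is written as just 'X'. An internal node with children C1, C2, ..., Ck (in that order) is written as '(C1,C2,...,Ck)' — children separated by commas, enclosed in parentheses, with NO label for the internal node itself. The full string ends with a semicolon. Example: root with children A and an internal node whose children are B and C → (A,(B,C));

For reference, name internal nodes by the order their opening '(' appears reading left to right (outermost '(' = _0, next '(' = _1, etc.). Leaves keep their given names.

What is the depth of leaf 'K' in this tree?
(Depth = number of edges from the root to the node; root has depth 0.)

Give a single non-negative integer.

Answer: 2

Derivation:
Newick: ((M,X),P,J,(K,C));
Naming internals by '(' encounter order: outermost '(' = _0, next = _1, ...
Query node: K
Path from root: _0 -> _2 -> K
Depth of K: 2 (number of edges from root)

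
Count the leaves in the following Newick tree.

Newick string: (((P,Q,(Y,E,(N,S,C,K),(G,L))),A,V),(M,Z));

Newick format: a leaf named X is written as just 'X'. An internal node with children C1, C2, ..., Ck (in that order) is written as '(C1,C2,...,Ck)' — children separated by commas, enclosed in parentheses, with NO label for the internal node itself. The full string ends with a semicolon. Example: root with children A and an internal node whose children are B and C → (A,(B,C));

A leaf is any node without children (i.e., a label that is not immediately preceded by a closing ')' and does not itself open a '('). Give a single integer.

Newick: (((P,Q,(Y,E,(N,S,C,K),(G,L))),A,V),(M,Z));
Scan left-to-right; a leaf is any maximal label run not followed by '(':
  pos 3: leaf 'P' → count = 1
  pos 5: leaf 'Q' → count = 2
  pos 8: leaf 'Y' → count = 3
  pos 10: leaf 'E' → count = 4
  pos 13: leaf 'N' → count = 5
  pos 15: leaf 'S' → count = 6
  pos 17: leaf 'C' → count = 7
  pos 19: leaf 'K' → count = 8
  pos 23: leaf 'G' → count = 9
  pos 25: leaf 'L' → count = 10
  pos 30: leaf 'A' → count = 11
  pos 32: leaf 'V' → count = 12
  pos 36: leaf 'M' → count = 13
  pos 38: leaf 'Z' → count = 14
Total leaves: 14

Answer: 14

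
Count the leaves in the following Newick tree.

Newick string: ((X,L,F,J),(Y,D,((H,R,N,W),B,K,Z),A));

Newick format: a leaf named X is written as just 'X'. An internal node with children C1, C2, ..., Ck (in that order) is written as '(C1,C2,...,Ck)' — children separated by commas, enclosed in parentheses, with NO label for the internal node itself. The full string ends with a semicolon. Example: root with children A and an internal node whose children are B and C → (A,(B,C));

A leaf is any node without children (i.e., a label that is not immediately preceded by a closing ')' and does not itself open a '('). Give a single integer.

Answer: 14

Derivation:
Newick: ((X,L,F,J),(Y,D,((H,R,N,W),B,K,Z),A));
Scan left-to-right; a leaf is any maximal label run not followed by '(':
  pos 2: leaf 'X' → count = 1
  pos 4: leaf 'L' → count = 2
  pos 6: leaf 'F' → count = 3
  pos 8: leaf 'J' → count = 4
  pos 12: leaf 'Y' → count = 5
  pos 14: leaf 'D' → count = 6
  pos 18: leaf 'H' → count = 7
  pos 20: leaf 'R' → count = 8
  pos 22: leaf 'N' → count = 9
  pos 24: leaf 'W' → count = 10
  pos 27: leaf 'B' → count = 11
  pos 29: leaf 'K' → count = 12
  pos 31: leaf 'Z' → count = 13
  pos 34: leaf 'A' → count = 14
Total leaves: 14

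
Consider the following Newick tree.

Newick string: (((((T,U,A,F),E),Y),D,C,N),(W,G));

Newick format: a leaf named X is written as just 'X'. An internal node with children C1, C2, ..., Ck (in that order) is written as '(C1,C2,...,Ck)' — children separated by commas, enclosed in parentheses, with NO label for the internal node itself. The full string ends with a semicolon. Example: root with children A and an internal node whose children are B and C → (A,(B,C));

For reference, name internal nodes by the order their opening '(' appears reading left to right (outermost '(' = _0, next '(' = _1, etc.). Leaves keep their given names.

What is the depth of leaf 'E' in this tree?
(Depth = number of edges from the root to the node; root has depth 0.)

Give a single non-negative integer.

Answer: 4

Derivation:
Newick: (((((T,U,A,F),E),Y),D,C,N),(W,G));
Naming internals by '(' encounter order: outermost '(' = _0, next = _1, ...
Query node: E
Path from root: _0 -> _1 -> _2 -> _3 -> E
Depth of E: 4 (number of edges from root)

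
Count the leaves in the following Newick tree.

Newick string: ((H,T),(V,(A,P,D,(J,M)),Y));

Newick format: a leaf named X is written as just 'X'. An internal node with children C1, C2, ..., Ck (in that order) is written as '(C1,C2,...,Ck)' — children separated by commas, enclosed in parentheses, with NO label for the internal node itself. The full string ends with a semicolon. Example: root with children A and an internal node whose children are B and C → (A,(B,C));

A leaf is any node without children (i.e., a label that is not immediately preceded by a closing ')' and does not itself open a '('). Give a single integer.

Answer: 9

Derivation:
Newick: ((H,T),(V,(A,P,D,(J,M)),Y));
Scan left-to-right; a leaf is any maximal label run not followed by '(':
  pos 2: leaf 'H' → count = 1
  pos 4: leaf 'T' → count = 2
  pos 8: leaf 'V' → count = 3
  pos 11: leaf 'A' → count = 4
  pos 13: leaf 'P' → count = 5
  pos 15: leaf 'D' → count = 6
  pos 18: leaf 'J' → count = 7
  pos 20: leaf 'M' → count = 8
  pos 24: leaf 'Y' → count = 9
Total leaves: 9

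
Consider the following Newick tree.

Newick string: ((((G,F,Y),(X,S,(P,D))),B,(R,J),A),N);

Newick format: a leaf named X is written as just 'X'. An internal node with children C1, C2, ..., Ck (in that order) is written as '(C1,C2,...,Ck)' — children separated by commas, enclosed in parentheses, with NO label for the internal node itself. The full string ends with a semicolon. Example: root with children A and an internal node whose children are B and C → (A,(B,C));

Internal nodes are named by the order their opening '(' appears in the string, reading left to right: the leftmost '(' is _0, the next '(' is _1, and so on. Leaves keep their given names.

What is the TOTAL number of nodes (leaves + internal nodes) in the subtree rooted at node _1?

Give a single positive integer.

Answer: 17

Derivation:
Newick: ((((G,F,Y),(X,S,(P,D))),B,(R,J),A),N);
Locate _1: it is the '(' at position 1 (the 2nd '(' reading left to right).
Query: subtree rooted at _1
_1: subtree_size = 1 + 16
  _2: subtree_size = 1 + 10
    _3: subtree_size = 1 + 3
      G: subtree_size = 1 + 0
      F: subtree_size = 1 + 0
      Y: subtree_size = 1 + 0
    _4: subtree_size = 1 + 5
      X: subtree_size = 1 + 0
      S: subtree_size = 1 + 0
      _5: subtree_size = 1 + 2
        P: subtree_size = 1 + 0
        D: subtree_size = 1 + 0
  B: subtree_size = 1 + 0
  _6: subtree_size = 1 + 2
    R: subtree_size = 1 + 0
    J: subtree_size = 1 + 0
  A: subtree_size = 1 + 0
Total subtree size of _1: 17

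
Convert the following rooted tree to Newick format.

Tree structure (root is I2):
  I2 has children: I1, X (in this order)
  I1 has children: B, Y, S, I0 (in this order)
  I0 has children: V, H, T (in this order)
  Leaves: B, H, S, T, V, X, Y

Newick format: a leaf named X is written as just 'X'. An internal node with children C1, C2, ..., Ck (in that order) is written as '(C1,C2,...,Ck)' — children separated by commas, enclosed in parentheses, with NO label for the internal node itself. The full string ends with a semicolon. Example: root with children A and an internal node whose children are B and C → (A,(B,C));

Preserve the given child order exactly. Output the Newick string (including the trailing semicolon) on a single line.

Answer: ((B,Y,S,(V,H,T)),X);

Derivation:
internal I2 with children ['I1', 'X']
  internal I1 with children ['B', 'Y', 'S', 'I0']
    leaf 'B' → 'B'
    leaf 'Y' → 'Y'
    leaf 'S' → 'S'
    internal I0 with children ['V', 'H', 'T']
      leaf 'V' → 'V'
      leaf 'H' → 'H'
      leaf 'T' → 'T'
    → '(V,H,T)'
  → '(B,Y,S,(V,H,T))'
  leaf 'X' → 'X'
→ '((B,Y,S,(V,H,T)),X)'
Final: ((B,Y,S,(V,H,T)),X);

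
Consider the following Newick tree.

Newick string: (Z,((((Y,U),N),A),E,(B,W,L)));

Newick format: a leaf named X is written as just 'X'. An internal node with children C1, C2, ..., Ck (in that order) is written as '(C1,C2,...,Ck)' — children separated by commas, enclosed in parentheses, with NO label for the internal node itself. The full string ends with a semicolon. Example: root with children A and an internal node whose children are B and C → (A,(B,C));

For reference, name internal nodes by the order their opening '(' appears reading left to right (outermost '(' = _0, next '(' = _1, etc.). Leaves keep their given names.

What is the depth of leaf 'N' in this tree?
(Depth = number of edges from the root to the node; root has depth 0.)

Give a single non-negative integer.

Answer: 4

Derivation:
Newick: (Z,((((Y,U),N),A),E,(B,W,L)));
Naming internals by '(' encounter order: outermost '(' = _0, next = _1, ...
Query node: N
Path from root: _0 -> _1 -> _2 -> _3 -> N
Depth of N: 4 (number of edges from root)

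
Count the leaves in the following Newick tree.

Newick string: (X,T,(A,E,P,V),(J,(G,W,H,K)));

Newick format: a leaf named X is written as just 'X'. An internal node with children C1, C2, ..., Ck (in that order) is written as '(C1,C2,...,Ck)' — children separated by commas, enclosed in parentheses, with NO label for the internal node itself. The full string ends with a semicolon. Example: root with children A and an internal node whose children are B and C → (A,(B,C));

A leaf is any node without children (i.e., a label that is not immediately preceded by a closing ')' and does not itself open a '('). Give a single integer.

Answer: 11

Derivation:
Newick: (X,T,(A,E,P,V),(J,(G,W,H,K)));
Scan left-to-right; a leaf is any maximal label run not followed by '(':
  pos 1: leaf 'X' → count = 1
  pos 3: leaf 'T' → count = 2
  pos 6: leaf 'A' → count = 3
  pos 8: leaf 'E' → count = 4
  pos 10: leaf 'P' → count = 5
  pos 12: leaf 'V' → count = 6
  pos 16: leaf 'J' → count = 7
  pos 19: leaf 'G' → count = 8
  pos 21: leaf 'W' → count = 9
  pos 23: leaf 'H' → count = 10
  pos 25: leaf 'K' → count = 11
Total leaves: 11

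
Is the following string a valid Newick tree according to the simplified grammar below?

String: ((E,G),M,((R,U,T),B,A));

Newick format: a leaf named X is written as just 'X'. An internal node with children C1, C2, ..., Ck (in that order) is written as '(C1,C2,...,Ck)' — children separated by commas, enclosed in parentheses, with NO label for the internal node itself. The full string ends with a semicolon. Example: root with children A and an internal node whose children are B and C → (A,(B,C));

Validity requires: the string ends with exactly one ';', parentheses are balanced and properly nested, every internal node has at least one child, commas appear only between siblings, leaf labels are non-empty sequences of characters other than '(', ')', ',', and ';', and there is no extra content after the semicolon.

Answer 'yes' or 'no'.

Input: ((E,G),M,((R,U,T),B,A));
Paren balance: 4 '(' vs 4 ')' OK
Ends with single ';': True
Full parse: OK
Valid: True

Answer: yes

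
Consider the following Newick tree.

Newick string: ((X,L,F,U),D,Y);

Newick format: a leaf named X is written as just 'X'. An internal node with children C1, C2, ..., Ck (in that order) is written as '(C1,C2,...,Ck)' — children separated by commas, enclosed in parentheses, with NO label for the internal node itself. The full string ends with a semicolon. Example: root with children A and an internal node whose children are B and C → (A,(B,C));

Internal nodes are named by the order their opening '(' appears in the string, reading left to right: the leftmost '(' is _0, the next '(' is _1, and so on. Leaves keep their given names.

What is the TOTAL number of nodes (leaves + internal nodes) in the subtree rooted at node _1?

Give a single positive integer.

Newick: ((X,L,F,U),D,Y);
Locate _1: it is the '(' at position 1 (the 2nd '(' reading left to right).
Query: subtree rooted at _1
_1: subtree_size = 1 + 4
  X: subtree_size = 1 + 0
  L: subtree_size = 1 + 0
  F: subtree_size = 1 + 0
  U: subtree_size = 1 + 0
Total subtree size of _1: 5

Answer: 5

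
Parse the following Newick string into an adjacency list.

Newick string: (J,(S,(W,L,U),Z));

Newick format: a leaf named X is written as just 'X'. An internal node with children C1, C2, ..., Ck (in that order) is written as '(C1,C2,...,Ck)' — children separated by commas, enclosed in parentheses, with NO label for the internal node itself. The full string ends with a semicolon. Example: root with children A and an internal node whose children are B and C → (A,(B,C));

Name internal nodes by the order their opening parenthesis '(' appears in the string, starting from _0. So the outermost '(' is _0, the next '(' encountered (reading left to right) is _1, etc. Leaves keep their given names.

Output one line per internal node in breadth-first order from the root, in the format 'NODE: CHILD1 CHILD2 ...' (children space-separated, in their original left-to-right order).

Input: (J,(S,(W,L,U),Z));
Scanning left-to-right, naming '(' by encounter order:
  pos 0: '(' -> open internal node _0 (depth 1)
  pos 3: '(' -> open internal node _1 (depth 2)
  pos 6: '(' -> open internal node _2 (depth 3)
  pos 12: ')' -> close internal node _2 (now at depth 2)
  pos 15: ')' -> close internal node _1 (now at depth 1)
  pos 16: ')' -> close internal node _0 (now at depth 0)
Total internal nodes: 3
BFS adjacency from root:
  _0: J _1
  _1: S _2 Z
  _2: W L U

Answer: _0: J _1
_1: S _2 Z
_2: W L U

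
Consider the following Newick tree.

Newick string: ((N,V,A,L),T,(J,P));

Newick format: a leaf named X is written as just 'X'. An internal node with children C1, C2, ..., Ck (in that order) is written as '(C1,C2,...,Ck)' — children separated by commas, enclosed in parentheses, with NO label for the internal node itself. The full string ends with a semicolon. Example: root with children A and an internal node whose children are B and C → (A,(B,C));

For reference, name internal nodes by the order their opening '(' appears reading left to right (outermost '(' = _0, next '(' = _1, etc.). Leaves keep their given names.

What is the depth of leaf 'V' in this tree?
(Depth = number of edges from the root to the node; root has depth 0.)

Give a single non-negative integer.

Newick: ((N,V,A,L),T,(J,P));
Naming internals by '(' encounter order: outermost '(' = _0, next = _1, ...
Query node: V
Path from root: _0 -> _1 -> V
Depth of V: 2 (number of edges from root)

Answer: 2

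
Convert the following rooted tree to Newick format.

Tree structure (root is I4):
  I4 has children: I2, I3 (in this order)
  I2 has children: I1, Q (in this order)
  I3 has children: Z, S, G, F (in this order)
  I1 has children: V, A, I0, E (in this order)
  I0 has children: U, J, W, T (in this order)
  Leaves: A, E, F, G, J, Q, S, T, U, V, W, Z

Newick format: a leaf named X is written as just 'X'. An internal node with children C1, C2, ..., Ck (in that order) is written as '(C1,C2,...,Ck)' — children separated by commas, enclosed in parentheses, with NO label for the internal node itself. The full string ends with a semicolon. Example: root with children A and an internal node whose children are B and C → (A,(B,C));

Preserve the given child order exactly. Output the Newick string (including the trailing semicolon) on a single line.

internal I4 with children ['I2', 'I3']
  internal I2 with children ['I1', 'Q']
    internal I1 with children ['V', 'A', 'I0', 'E']
      leaf 'V' → 'V'
      leaf 'A' → 'A'
      internal I0 with children ['U', 'J', 'W', 'T']
        leaf 'U' → 'U'
        leaf 'J' → 'J'
        leaf 'W' → 'W'
        leaf 'T' → 'T'
      → '(U,J,W,T)'
      leaf 'E' → 'E'
    → '(V,A,(U,J,W,T),E)'
    leaf 'Q' → 'Q'
  → '((V,A,(U,J,W,T),E),Q)'
  internal I3 with children ['Z', 'S', 'G', 'F']
    leaf 'Z' → 'Z'
    leaf 'S' → 'S'
    leaf 'G' → 'G'
    leaf 'F' → 'F'
  → '(Z,S,G,F)'
→ '(((V,A,(U,J,W,T),E),Q),(Z,S,G,F))'
Final: (((V,A,(U,J,W,T),E),Q),(Z,S,G,F));

Answer: (((V,A,(U,J,W,T),E),Q),(Z,S,G,F));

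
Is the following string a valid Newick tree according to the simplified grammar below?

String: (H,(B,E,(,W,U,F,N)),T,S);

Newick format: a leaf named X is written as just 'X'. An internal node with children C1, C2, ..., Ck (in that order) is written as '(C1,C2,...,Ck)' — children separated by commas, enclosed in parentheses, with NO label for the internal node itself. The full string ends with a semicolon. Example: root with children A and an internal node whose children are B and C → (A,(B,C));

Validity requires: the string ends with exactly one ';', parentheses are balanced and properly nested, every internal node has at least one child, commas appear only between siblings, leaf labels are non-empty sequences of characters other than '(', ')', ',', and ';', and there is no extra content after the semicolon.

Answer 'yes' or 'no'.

Answer: no

Derivation:
Input: (H,(B,E,(,W,U,F,N)),T,S);
Paren balance: 3 '(' vs 3 ')' OK
Ends with single ';': True
Full parse: FAILS (empty leaf label at pos 9)
Valid: False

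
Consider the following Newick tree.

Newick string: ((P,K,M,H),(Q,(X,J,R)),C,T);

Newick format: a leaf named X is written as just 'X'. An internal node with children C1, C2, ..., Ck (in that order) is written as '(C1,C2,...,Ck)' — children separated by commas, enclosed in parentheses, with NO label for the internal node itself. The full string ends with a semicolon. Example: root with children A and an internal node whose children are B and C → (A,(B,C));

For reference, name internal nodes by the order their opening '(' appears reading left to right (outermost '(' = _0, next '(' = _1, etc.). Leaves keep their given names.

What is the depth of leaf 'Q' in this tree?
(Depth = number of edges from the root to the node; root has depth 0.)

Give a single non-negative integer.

Answer: 2

Derivation:
Newick: ((P,K,M,H),(Q,(X,J,R)),C,T);
Naming internals by '(' encounter order: outermost '(' = _0, next = _1, ...
Query node: Q
Path from root: _0 -> _2 -> Q
Depth of Q: 2 (number of edges from root)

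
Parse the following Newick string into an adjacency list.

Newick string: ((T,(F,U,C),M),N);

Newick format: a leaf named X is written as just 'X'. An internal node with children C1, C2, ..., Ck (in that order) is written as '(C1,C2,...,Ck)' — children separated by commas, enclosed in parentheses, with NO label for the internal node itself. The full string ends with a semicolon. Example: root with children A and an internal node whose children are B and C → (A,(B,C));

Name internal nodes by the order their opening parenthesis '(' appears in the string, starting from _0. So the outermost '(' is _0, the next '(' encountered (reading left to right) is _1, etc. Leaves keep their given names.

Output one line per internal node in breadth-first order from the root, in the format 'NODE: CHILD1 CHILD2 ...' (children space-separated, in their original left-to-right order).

Input: ((T,(F,U,C),M),N);
Scanning left-to-right, naming '(' by encounter order:
  pos 0: '(' -> open internal node _0 (depth 1)
  pos 1: '(' -> open internal node _1 (depth 2)
  pos 4: '(' -> open internal node _2 (depth 3)
  pos 10: ')' -> close internal node _2 (now at depth 2)
  pos 13: ')' -> close internal node _1 (now at depth 1)
  pos 16: ')' -> close internal node _0 (now at depth 0)
Total internal nodes: 3
BFS adjacency from root:
  _0: _1 N
  _1: T _2 M
  _2: F U C

Answer: _0: _1 N
_1: T _2 M
_2: F U C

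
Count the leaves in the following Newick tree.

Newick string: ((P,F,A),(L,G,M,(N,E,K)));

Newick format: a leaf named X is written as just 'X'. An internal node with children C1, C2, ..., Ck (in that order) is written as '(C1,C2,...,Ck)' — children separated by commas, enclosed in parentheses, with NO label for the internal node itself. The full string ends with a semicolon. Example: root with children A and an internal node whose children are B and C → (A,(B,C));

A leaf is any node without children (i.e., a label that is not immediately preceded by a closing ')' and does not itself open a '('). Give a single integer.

Newick: ((P,F,A),(L,G,M,(N,E,K)));
Scan left-to-right; a leaf is any maximal label run not followed by '(':
  pos 2: leaf 'P' → count = 1
  pos 4: leaf 'F' → count = 2
  pos 6: leaf 'A' → count = 3
  pos 10: leaf 'L' → count = 4
  pos 12: leaf 'G' → count = 5
  pos 14: leaf 'M' → count = 6
  pos 17: leaf 'N' → count = 7
  pos 19: leaf 'E' → count = 8
  pos 21: leaf 'K' → count = 9
Total leaves: 9

Answer: 9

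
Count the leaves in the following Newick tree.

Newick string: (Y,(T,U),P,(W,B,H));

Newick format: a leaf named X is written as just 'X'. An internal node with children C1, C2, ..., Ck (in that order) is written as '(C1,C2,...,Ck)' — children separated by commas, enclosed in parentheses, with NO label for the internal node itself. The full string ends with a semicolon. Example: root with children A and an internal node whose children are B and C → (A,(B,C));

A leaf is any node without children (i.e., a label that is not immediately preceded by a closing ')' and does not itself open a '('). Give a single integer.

Answer: 7

Derivation:
Newick: (Y,(T,U),P,(W,B,H));
Scan left-to-right; a leaf is any maximal label run not followed by '(':
  pos 1: leaf 'Y' → count = 1
  pos 4: leaf 'T' → count = 2
  pos 6: leaf 'U' → count = 3
  pos 9: leaf 'P' → count = 4
  pos 12: leaf 'W' → count = 5
  pos 14: leaf 'B' → count = 6
  pos 16: leaf 'H' → count = 7
Total leaves: 7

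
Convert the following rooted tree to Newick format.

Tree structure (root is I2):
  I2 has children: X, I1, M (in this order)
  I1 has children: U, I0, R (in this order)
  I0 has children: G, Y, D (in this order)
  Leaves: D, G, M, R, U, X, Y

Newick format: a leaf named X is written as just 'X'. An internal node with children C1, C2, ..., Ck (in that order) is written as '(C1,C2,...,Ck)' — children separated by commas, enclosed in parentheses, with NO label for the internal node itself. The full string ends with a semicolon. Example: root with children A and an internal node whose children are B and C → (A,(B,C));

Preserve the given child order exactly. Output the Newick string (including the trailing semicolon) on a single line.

Answer: (X,(U,(G,Y,D),R),M);

Derivation:
internal I2 with children ['X', 'I1', 'M']
  leaf 'X' → 'X'
  internal I1 with children ['U', 'I0', 'R']
    leaf 'U' → 'U'
    internal I0 with children ['G', 'Y', 'D']
      leaf 'G' → 'G'
      leaf 'Y' → 'Y'
      leaf 'D' → 'D'
    → '(G,Y,D)'
    leaf 'R' → 'R'
  → '(U,(G,Y,D),R)'
  leaf 'M' → 'M'
→ '(X,(U,(G,Y,D),R),M)'
Final: (X,(U,(G,Y,D),R),M);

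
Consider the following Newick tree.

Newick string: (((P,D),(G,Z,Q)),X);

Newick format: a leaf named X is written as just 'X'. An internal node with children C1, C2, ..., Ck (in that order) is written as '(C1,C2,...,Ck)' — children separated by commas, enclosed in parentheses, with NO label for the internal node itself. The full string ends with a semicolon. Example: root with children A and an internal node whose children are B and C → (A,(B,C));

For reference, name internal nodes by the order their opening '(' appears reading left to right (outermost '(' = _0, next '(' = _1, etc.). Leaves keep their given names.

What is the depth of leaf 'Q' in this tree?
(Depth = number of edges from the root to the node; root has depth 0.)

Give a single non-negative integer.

Newick: (((P,D),(G,Z,Q)),X);
Naming internals by '(' encounter order: outermost '(' = _0, next = _1, ...
Query node: Q
Path from root: _0 -> _1 -> _3 -> Q
Depth of Q: 3 (number of edges from root)

Answer: 3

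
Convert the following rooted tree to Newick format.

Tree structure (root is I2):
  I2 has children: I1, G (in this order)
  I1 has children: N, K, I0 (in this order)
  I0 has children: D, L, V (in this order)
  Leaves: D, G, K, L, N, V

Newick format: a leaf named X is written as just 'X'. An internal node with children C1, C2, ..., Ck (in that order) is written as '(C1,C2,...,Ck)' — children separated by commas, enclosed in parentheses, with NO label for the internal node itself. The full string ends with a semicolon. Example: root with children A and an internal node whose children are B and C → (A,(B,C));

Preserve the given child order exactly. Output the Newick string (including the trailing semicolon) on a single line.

internal I2 with children ['I1', 'G']
  internal I1 with children ['N', 'K', 'I0']
    leaf 'N' → 'N'
    leaf 'K' → 'K'
    internal I0 with children ['D', 'L', 'V']
      leaf 'D' → 'D'
      leaf 'L' → 'L'
      leaf 'V' → 'V'
    → '(D,L,V)'
  → '(N,K,(D,L,V))'
  leaf 'G' → 'G'
→ '((N,K,(D,L,V)),G)'
Final: ((N,K,(D,L,V)),G);

Answer: ((N,K,(D,L,V)),G);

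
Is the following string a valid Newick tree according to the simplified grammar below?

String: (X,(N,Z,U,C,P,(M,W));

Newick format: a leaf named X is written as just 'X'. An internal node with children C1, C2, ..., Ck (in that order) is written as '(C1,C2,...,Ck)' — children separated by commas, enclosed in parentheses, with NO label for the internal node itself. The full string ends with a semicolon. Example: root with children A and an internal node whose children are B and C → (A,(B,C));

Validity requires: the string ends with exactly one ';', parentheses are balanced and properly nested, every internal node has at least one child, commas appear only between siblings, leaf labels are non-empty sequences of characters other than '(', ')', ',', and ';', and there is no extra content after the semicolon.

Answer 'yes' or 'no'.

Answer: no

Derivation:
Input: (X,(N,Z,U,C,P,(M,W));
Paren balance: 3 '(' vs 2 ')' MISMATCH
Ends with single ';': True
Full parse: FAILS (expected , or ) at pos 20)
Valid: False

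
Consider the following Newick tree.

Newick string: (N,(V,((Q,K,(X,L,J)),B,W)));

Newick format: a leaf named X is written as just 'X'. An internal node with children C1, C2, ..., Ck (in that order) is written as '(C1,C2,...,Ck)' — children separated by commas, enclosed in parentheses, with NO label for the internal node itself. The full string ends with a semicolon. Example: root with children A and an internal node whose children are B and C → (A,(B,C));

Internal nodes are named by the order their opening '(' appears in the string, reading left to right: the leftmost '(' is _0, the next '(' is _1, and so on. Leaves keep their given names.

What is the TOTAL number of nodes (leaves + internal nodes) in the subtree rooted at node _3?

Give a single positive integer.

Newick: (N,(V,((Q,K,(X,L,J)),B,W)));
Locate _3: it is the '(' at position 7 (the 4th '(' reading left to right).
Query: subtree rooted at _3
_3: subtree_size = 1 + 6
  Q: subtree_size = 1 + 0
  K: subtree_size = 1 + 0
  _4: subtree_size = 1 + 3
    X: subtree_size = 1 + 0
    L: subtree_size = 1 + 0
    J: subtree_size = 1 + 0
Total subtree size of _3: 7

Answer: 7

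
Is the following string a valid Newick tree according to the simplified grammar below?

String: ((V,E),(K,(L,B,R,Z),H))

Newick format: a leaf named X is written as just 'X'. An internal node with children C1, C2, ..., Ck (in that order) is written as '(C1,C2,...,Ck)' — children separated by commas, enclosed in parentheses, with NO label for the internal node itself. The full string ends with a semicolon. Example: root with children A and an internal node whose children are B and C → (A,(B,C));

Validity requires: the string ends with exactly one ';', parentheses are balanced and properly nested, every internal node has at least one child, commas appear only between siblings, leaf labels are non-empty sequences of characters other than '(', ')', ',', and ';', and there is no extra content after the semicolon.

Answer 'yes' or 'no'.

Answer: no

Derivation:
Input: ((V,E),(K,(L,B,R,Z),H))
Paren balance: 4 '(' vs 4 ')' OK
Ends with single ';': False
Full parse: FAILS (must end with ;)
Valid: False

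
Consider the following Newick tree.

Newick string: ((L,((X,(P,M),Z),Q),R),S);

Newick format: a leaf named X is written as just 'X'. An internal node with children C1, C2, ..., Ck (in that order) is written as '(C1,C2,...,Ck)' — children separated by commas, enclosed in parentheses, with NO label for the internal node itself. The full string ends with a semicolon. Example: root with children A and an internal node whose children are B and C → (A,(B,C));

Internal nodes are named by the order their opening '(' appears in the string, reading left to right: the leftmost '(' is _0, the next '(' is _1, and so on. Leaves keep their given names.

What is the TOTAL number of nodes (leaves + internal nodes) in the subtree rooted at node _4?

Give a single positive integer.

Newick: ((L,((X,(P,M),Z),Q),R),S);
Locate _4: it is the '(' at position 8 (the 5th '(' reading left to right).
Query: subtree rooted at _4
_4: subtree_size = 1 + 2
  P: subtree_size = 1 + 0
  M: subtree_size = 1 + 0
Total subtree size of _4: 3

Answer: 3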